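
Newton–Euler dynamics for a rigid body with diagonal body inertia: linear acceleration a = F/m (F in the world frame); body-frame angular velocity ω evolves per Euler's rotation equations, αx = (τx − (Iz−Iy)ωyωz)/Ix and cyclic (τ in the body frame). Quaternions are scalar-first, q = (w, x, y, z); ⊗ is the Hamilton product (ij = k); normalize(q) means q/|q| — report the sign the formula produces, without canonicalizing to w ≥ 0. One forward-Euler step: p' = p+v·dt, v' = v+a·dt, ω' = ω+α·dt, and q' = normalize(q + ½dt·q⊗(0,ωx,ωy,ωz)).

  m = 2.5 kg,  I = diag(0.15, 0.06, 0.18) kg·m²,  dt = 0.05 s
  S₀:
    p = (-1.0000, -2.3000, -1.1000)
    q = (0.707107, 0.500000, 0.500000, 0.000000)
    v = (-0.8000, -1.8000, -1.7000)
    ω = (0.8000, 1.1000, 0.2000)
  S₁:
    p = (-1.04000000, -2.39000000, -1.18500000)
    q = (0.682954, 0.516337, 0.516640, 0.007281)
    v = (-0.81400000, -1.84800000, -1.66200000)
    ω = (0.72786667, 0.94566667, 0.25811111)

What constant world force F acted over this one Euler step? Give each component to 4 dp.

velocity change Δv = (-0.01400000, -0.04800000, 0.03800000)
m·(v₁−v₀)/dt = (-0.7000, -2.4000, 1.9000)

F = (-0.7000, -2.4000, 1.9000)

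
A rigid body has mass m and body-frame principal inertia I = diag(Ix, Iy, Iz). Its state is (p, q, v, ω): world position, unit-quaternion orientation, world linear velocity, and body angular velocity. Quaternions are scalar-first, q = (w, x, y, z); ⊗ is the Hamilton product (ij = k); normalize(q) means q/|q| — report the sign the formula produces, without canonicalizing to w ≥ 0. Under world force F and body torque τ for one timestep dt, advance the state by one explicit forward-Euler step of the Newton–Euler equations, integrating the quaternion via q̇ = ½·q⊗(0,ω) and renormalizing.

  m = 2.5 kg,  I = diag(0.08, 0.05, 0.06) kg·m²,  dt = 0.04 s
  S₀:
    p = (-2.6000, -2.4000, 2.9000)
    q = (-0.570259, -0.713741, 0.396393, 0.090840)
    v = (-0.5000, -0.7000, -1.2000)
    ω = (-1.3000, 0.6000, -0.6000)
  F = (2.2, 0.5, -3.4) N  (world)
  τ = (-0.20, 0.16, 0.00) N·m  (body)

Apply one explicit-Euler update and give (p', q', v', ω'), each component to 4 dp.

p' = (-2.6200, -2.4280, 2.8520)
q' = (-0.5922, -0.7044, 0.3784, 0.0994)
v' = (-0.4648, -0.6920, -1.2544)
ω' = (-1.3982, 0.7155, -0.6156)

gyro term ω×Iω = (-0.0036, 0.0156, 0.0234)
angular accel α = (-2.4550, 2.8880, -0.3900)
ω' = ω + α·dt = (-1.3982, 0.7155, -0.6156)
q⊗(0,ω) = (-1.1111951, 0.4489969, -0.8884920, 0.4292217)
updated quaternion q' = (-0.5922, -0.7044, 0.3784, 0.0994)
p + v·dt = (-2.6200, -2.4280, 2.8520)
new velocity v' = (-0.4648, -0.6920, -1.2544)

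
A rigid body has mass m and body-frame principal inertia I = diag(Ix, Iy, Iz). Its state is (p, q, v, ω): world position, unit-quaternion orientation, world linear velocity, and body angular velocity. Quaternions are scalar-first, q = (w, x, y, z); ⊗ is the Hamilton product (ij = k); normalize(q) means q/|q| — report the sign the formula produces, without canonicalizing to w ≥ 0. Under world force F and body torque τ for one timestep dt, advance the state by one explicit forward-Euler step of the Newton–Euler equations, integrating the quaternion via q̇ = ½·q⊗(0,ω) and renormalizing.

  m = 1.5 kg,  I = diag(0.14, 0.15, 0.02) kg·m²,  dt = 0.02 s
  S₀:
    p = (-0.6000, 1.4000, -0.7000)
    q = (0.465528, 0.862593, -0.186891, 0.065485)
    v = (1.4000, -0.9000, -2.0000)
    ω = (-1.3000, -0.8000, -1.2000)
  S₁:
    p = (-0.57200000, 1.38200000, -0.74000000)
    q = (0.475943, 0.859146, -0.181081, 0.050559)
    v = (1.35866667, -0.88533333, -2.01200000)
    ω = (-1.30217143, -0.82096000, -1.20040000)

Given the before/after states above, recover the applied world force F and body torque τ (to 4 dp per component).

F = (-3.1000, 1.1000, -0.9000)
τ = (-0.1400, 0.0300, 0.0100)

Δω = ω₁−ω₀ = (-0.00217143, -0.02096000, -0.00040000)
applied torque τ = (-0.1400, 0.0300, 0.0100)
Δv = v₁−v₀ = (-0.04133333, 0.01466667, -0.01200000)
m·(v₁−v₀)/dt = (-3.1000, 1.1000, -0.9000)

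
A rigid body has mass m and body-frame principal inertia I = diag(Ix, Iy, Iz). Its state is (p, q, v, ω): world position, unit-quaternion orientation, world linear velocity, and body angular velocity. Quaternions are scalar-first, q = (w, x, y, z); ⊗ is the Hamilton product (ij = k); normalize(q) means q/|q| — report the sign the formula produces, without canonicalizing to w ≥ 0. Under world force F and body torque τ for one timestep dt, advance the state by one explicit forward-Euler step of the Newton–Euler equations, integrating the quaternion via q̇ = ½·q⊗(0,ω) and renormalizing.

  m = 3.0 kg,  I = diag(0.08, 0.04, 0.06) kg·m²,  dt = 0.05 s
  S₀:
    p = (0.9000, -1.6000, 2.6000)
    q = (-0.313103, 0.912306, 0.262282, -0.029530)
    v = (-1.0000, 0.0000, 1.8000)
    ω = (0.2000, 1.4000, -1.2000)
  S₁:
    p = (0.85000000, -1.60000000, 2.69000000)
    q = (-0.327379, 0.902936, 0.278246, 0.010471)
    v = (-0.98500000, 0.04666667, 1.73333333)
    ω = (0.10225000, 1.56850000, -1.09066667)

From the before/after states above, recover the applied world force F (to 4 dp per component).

F = (0.9000, 2.8000, -4.0000)

v₁ − v₀ = (0.01500000, 0.04666667, -0.06666667)
applied force F = (0.9000, 2.8000, -4.0000)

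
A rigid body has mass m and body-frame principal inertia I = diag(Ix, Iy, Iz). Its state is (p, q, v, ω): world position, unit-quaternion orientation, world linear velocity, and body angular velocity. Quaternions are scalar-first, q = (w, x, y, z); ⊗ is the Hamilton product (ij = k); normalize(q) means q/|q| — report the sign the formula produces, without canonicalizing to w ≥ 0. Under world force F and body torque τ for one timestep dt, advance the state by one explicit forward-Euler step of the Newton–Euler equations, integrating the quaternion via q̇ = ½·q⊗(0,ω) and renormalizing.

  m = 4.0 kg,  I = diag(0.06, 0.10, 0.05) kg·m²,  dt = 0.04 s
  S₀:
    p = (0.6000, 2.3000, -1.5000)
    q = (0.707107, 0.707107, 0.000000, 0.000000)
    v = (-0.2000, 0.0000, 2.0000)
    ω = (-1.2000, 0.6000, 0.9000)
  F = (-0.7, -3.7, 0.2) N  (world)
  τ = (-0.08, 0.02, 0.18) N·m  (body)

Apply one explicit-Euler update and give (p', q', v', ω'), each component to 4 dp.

gyro term ω×Iω = (-0.0270, -0.0108, -0.0288)
α = I⁻¹(τ − ω×Iω) = (-0.8833, 0.3080, 4.1760)
ω' = ω + α·dt = (-1.2353, 0.6123, 1.0670)
q⊗(0,ω) = (0.8485284, -0.8485284, -0.2121321, 1.0606605)
q + ½dt·q⊗(0,ω), renormalized = (0.7237, 0.6898, -0.0042, 0.0212)
p + v·dt = (0.5920, 2.3000, -1.4200)
new velocity v' = (-0.2070, -0.0370, 2.0020)

p' = (0.5920, 2.3000, -1.4200)
q' = (0.7237, 0.6898, -0.0042, 0.0212)
v' = (-0.2070, -0.0370, 2.0020)
ω' = (-1.2353, 0.6123, 1.0670)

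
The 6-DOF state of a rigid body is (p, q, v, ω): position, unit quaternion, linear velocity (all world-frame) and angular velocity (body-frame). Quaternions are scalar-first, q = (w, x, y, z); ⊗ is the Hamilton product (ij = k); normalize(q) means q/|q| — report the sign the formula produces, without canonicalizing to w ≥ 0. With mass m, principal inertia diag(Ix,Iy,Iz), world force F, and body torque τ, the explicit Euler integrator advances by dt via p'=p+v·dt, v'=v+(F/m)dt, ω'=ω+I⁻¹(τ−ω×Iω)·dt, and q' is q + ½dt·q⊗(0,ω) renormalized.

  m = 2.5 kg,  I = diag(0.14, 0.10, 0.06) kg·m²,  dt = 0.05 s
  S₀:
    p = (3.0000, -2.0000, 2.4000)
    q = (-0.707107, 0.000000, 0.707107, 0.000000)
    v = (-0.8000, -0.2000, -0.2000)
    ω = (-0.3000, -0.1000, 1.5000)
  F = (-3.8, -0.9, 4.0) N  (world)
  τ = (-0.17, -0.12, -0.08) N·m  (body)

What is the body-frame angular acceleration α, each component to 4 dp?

gyro term ω×Iω = (0.0060, -0.0360, -0.0012)
(τ − ω×Iω)/I = (-1.2571, -0.8400, -1.3133)

α = (-1.2571, -0.8400, -1.3133)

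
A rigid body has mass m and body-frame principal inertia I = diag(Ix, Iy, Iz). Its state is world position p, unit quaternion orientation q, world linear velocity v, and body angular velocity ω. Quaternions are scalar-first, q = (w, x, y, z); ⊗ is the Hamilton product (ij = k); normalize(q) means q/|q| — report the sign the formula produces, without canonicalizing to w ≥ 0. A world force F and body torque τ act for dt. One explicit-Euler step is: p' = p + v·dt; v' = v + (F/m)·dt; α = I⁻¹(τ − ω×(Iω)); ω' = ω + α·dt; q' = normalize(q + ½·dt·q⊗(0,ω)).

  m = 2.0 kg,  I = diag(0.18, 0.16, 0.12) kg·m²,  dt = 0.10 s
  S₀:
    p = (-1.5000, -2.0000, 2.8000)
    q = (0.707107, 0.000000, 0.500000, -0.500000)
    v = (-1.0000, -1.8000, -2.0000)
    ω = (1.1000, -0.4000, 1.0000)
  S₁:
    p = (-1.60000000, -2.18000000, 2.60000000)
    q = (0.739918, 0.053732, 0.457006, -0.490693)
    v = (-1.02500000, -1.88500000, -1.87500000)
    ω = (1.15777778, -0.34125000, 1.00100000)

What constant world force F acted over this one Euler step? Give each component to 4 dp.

F = (-0.5000, -1.7000, 2.5000)

v₁ − v₀ = (-0.02500000, -0.08500000, 0.12500000)
F = m·Δv/dt = (-0.5000, -1.7000, 2.5000)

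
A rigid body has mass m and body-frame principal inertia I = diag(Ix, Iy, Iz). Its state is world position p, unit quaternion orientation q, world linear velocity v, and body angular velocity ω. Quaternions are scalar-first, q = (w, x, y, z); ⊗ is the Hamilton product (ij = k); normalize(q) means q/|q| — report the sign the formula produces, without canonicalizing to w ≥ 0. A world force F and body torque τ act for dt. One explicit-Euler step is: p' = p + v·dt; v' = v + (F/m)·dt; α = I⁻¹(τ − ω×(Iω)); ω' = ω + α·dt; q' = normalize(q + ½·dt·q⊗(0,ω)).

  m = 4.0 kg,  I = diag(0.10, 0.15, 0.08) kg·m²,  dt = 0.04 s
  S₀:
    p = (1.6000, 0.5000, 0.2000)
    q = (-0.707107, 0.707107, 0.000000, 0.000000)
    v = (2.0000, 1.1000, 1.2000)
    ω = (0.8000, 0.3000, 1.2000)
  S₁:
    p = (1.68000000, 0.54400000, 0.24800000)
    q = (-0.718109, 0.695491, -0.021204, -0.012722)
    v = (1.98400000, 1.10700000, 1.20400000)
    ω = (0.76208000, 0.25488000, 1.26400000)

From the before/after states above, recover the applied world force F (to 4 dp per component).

F = (-1.6000, 0.7000, 0.4000)

velocity change Δv = (-0.01600000, 0.00700000, 0.00400000)
applied force F = (-1.6000, 0.7000, 0.4000)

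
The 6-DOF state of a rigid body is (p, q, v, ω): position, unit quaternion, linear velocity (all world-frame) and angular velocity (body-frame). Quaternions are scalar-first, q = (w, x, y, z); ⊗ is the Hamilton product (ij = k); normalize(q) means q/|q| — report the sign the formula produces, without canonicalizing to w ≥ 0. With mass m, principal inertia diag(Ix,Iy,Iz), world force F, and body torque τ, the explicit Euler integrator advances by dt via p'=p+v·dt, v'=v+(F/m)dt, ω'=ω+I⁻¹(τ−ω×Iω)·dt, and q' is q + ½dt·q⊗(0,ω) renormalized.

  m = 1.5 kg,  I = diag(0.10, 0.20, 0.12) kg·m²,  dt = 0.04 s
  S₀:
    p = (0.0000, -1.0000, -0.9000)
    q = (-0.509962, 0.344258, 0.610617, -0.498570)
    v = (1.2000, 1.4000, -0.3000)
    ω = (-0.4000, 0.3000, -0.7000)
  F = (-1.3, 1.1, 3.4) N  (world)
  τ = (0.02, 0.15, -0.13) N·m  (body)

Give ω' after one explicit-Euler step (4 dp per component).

angular accel α = (0.0320, 0.7780, -0.9833)
new body rate ω' = (-0.3987, 0.3311, -0.7393)

ω' = (-0.3987, 0.3311, -0.7393)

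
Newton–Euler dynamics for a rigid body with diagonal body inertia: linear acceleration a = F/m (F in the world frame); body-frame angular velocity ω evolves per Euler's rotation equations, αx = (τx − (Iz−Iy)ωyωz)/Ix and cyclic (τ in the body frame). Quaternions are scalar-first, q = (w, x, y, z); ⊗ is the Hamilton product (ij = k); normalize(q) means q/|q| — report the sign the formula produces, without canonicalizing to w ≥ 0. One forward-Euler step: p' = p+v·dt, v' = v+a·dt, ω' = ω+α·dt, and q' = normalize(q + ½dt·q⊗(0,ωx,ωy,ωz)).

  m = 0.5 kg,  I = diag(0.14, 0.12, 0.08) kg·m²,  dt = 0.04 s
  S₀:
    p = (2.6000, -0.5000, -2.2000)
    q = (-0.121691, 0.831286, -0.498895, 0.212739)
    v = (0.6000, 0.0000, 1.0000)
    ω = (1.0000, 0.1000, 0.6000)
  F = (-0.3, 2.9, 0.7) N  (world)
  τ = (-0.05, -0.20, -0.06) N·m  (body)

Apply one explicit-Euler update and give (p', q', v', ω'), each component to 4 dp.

precession coupling ω×(Iω) = (-0.0024, 0.0360, -0.0020)
(τ − ω×Iω)/I = (-0.3400, -1.9667, -0.7250)
ω + α·dt = (0.9864, 0.0213, 0.5710)
Hamilton product q⊗(0,ω) = (-0.9090399, -0.4423019, -0.2982017, 0.5090090)
updated quaternion q' = (-0.1398, 0.8222, -0.5047, 0.2229)
p' = p + v·dt = (2.6240, -0.5000, -2.1600)
v' = v + a·dt = (0.5760, 0.2320, 1.0560)

p' = (2.6240, -0.5000, -2.1600)
q' = (-0.1398, 0.8222, -0.5047, 0.2229)
v' = (0.5760, 0.2320, 1.0560)
ω' = (0.9864, 0.0213, 0.5710)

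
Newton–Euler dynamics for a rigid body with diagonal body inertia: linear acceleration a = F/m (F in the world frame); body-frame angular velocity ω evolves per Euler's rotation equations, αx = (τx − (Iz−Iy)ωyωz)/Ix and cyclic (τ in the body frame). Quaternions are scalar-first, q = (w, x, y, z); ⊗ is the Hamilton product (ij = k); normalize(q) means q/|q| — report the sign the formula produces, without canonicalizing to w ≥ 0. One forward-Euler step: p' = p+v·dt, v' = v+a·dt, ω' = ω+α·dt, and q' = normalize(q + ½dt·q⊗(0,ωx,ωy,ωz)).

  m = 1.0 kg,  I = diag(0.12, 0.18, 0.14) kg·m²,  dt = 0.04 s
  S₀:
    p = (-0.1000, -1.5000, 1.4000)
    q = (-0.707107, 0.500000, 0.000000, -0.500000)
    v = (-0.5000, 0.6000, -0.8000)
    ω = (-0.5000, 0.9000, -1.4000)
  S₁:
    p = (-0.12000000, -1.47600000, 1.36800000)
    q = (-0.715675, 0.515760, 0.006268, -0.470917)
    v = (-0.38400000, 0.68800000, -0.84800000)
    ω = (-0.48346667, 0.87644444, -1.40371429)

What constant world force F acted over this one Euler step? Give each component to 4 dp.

velocity change Δv = (0.11600000, 0.08800000, -0.04800000)
m·(v₁−v₀)/dt = (2.9000, 2.2000, -1.2000)

F = (2.9000, 2.2000, -1.2000)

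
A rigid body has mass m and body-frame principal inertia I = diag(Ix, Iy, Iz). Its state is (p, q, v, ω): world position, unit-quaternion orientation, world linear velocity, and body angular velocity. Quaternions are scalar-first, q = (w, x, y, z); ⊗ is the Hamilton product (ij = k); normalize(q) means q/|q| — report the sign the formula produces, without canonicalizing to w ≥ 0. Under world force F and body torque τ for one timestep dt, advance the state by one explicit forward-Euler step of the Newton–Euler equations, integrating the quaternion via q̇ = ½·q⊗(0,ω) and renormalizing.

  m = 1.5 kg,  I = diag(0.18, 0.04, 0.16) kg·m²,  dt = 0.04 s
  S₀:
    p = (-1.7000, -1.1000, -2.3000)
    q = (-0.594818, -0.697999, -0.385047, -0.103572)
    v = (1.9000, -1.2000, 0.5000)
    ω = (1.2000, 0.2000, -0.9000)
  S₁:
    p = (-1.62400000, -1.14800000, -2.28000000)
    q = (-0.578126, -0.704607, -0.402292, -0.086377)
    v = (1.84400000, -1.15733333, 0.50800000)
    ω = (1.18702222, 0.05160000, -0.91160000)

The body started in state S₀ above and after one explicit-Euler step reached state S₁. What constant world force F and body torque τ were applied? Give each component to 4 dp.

F = (-2.1000, 1.6000, 0.3000)
τ = (-0.0800, -0.1700, -0.0800)

Δv = v₁−v₀ = (-0.05600000, 0.04266667, 0.00800000)
F = m·Δv/dt = (-2.1000, 1.6000, 0.3000)
ω₁ − ω₀ = (-0.01297778, -0.14840000, -0.01160000)
gyro term ω₀×Iω₀ = (-0.0216, -0.0216, -0.0336)
I·α + gyro = (-0.0800, -0.1700, -0.0800)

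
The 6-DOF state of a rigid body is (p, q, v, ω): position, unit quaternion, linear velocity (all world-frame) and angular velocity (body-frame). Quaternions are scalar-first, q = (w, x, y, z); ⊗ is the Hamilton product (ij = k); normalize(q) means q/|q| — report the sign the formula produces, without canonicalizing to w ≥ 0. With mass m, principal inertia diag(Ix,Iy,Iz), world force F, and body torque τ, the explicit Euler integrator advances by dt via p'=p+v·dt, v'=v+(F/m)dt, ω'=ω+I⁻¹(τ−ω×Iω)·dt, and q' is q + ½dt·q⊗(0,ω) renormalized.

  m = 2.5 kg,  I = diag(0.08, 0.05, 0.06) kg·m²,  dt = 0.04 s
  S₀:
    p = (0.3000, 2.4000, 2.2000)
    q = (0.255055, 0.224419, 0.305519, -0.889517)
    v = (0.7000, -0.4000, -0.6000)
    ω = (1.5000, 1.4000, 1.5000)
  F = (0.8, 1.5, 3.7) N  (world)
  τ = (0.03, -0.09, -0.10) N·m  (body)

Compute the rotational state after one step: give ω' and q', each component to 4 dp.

ω' = (1.5045, 1.2920, 1.4753)
q' = (0.2661, 0.2658, 0.2789, -0.8836)

angular accel α = (0.1125, -2.7000, -0.6167)
new body rate ω' = (1.5045, 1.2920, 1.4753)
Hamilton product q⊗(0,ω) = (0.5699204, 2.0861848, -1.3138270, 0.2384906)
q + ½dt·q⊗(0,ω), renormalized = (0.2661, 0.2658, 0.2789, -0.8836)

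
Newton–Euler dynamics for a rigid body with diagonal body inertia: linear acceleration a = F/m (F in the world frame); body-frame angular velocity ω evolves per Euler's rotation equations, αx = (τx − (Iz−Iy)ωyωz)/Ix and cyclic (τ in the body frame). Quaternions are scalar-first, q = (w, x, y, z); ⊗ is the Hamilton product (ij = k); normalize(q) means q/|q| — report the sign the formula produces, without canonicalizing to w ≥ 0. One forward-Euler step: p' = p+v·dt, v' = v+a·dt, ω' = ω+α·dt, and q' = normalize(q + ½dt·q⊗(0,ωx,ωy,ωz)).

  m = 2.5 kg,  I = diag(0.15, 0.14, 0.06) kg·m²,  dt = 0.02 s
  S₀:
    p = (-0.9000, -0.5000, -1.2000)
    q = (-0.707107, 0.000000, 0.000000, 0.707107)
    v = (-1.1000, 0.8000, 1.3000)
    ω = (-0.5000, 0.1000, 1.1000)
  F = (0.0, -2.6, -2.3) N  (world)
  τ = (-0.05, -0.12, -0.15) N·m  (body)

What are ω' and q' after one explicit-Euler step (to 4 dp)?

angular accel α = (-0.2747, -0.5036, -2.5083)
ω' = ω + α·dt = (-0.5055, 0.0899, 1.0498)
2q̇ = q⊗(0,ω) = (-0.7778177, 0.2828428, -0.4242642, -0.7778177)
q + ½dt·q⊗(0,ω), renormalized = (-0.7148, 0.0028, -0.0042, 0.6993)

ω' = (-0.5055, 0.0899, 1.0498)
q' = (-0.7148, 0.0028, -0.0042, 0.6993)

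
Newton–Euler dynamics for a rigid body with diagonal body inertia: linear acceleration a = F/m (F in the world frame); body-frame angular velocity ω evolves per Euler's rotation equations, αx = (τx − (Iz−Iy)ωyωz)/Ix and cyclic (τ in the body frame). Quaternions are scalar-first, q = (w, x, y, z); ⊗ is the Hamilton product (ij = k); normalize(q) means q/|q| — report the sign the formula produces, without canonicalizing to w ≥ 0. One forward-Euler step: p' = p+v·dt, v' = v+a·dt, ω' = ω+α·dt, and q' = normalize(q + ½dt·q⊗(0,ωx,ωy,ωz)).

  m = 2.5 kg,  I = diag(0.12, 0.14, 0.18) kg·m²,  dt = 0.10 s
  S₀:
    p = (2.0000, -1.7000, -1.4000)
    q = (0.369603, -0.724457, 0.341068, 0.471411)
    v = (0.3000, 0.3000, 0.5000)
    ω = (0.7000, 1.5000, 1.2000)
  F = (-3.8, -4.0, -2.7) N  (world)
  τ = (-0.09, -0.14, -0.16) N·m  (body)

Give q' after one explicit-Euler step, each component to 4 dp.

q' = (0.3393, -0.7226, 0.4265, 0.4251)

q⊗(0,ω) = (-0.5701753, -0.0391128, 1.7537406, -0.8819095)
updated quaternion q' = (0.3393, -0.7226, 0.4265, 0.4251)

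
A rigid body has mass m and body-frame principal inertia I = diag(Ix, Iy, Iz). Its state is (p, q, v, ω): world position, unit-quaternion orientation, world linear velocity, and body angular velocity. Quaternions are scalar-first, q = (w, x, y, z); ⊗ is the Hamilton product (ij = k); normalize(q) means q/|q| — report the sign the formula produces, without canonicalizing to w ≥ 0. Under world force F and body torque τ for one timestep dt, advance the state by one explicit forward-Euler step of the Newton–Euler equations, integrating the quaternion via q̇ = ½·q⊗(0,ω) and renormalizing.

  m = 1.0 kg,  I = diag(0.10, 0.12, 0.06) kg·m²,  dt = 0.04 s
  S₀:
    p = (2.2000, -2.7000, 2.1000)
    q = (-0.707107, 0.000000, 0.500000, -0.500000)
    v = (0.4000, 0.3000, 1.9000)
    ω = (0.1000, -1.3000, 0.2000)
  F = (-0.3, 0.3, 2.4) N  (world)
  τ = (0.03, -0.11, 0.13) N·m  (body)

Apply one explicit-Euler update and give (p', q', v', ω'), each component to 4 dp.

p' = (2.2160, -2.6880, 2.1760)
q' = (-0.6919, -0.0124, 0.5172, -0.5037)
v' = (0.3880, 0.3120, 1.9960)
ω' = (0.1058, -1.3369, 0.2884)

ω×(Iω) gyroscopic = (0.0156, 0.0008, -0.0026)
angular accel α = (0.1440, -0.9233, 2.2100)
new body rate ω' = (0.1058, -1.3369, 0.2884)
2q̇ = q⊗(0,ω) = (0.7500000, -0.6207107, 0.8692391, -0.1914214)
updated quaternion q' = (-0.6919, -0.0124, 0.5172, -0.5037)
new position p' = (2.2160, -2.6880, 2.1760)
new velocity v' = (0.3880, 0.3120, 1.9960)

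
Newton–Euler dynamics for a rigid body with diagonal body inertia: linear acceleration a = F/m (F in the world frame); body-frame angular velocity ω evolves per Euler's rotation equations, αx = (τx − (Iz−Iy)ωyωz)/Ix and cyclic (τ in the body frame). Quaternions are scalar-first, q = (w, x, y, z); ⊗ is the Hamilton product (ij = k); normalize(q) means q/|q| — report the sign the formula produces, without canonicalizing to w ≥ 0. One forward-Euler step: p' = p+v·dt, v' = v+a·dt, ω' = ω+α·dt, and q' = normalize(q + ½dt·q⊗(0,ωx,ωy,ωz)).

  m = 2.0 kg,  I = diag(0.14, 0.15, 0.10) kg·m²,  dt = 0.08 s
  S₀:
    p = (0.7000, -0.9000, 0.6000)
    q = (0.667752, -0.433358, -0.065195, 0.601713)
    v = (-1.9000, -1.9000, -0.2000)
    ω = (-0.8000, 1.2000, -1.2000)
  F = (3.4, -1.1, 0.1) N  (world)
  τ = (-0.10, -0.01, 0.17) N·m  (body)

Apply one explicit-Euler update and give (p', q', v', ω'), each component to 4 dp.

p' = (0.5480, -1.0520, 0.5840)
q' = (0.6840, -0.4791, -0.0730, 0.5452)
v' = (-1.7640, -1.9440, -0.1960)
ω' = (-0.8983, 1.1742, -1.0563)

precession coupling ω×(Iω) = (0.0720, 0.0384, -0.0096)
α = I⁻¹(τ − ω×Iω) = (-1.2286, -0.3227, 1.7960)
ω' = ω + α·dt = (-0.8983, 1.1742, -1.0563)
Hamilton product q⊗(0,ω) = (0.4536032, -1.1780232, -0.2000976, -1.3734880)
q + ½dt·q⊗(0,ω), renormalized = (0.6840, -0.4791, -0.0730, 0.5452)
p' = p + v·dt = (0.5480, -1.0520, 0.5840)
new velocity v' = (-1.7640, -1.9440, -0.1960)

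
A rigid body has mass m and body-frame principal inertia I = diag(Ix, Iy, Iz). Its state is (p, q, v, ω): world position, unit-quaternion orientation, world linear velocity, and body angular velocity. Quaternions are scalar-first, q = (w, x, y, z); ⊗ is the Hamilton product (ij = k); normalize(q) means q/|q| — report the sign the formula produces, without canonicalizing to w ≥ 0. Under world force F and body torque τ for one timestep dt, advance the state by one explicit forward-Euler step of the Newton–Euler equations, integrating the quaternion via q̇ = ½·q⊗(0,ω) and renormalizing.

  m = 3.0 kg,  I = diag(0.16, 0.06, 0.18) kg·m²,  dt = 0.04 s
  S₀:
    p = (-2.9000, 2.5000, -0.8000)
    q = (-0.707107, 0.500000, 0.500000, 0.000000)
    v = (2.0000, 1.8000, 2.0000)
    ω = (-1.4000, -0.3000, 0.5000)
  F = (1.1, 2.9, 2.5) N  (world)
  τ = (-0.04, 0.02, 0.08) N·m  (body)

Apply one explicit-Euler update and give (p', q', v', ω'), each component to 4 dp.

p' = (-2.8200, 2.5720, -0.7200)
q' = (-0.6898, 0.5246, 0.4990, 0.0039)
v' = (2.0147, 1.8387, 2.0333)
ω' = (-1.4055, -0.2960, 0.5271)

α = I⁻¹(τ − ω×Iω) = (-0.1375, 0.1000, 0.6778)
ω + α·dt = (-1.4055, -0.2960, 0.5271)
Hamilton product q⊗(0,ω) = (0.8500000, 1.2399498, -0.0378679, 0.1964465)
q' = normalize(q + ½dt·q⊗(0,ω)) = (-0.6898, 0.5246, 0.4990, 0.0039)
new position p' = (-2.8200, 2.5720, -0.7200)
new velocity v' = (2.0147, 1.8387, 2.0333)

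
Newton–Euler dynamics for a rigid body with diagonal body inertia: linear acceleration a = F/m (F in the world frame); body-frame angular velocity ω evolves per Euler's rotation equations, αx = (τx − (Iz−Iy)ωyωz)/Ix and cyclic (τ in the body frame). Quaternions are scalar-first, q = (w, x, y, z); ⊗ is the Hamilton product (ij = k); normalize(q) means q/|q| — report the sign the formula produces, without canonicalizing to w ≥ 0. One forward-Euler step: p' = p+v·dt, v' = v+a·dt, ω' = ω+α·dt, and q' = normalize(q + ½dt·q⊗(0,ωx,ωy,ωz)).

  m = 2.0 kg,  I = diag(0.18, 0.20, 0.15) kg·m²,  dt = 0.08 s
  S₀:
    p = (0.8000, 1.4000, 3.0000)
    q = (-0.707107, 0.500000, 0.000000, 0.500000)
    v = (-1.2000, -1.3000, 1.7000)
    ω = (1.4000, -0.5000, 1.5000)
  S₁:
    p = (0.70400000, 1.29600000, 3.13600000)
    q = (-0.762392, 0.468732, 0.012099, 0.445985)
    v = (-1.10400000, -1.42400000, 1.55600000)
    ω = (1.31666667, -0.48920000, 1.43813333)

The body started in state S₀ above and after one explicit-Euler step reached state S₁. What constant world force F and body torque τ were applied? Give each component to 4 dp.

F = (2.4000, -3.1000, -3.6000)
τ = (-0.1500, 0.0900, -0.1300)

velocity change Δv = (0.09600000, -0.12400000, -0.14400000)
F = m·Δv/dt = (2.4000, -3.1000, -3.6000)
ω₁ − ω₀ = (-0.08333333, 0.01080000, -0.06186667)
ω₀×(Iω₀) = (0.0375, 0.0630, -0.0140)
I·α + gyro = (-0.1500, 0.0900, -0.1300)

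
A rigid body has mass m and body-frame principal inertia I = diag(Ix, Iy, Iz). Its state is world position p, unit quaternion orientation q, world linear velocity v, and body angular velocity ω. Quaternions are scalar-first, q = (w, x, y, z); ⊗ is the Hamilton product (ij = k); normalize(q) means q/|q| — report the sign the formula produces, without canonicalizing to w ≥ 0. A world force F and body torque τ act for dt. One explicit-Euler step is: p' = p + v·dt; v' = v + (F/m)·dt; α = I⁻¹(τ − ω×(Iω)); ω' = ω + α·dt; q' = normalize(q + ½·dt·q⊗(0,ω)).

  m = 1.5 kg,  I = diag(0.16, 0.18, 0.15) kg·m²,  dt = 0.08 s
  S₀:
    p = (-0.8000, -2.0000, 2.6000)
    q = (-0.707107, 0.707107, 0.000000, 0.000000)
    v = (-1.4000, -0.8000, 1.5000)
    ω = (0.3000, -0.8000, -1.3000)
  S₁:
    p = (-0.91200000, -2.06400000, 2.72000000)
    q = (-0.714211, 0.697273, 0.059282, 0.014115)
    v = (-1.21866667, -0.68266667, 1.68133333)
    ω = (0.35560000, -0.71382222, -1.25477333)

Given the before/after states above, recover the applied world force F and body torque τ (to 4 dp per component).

F = (3.4000, 2.2000, 3.4000)
τ = (0.0800, 0.1900, 0.0800)

velocity change Δv = (0.18133333, 0.11733333, 0.18133333)
applied force F = (3.4000, 2.2000, 3.4000)
ω₁ − ω₀ = (0.05560000, 0.08617778, 0.04522667)
I·α + gyro = (0.0800, 0.1900, 0.0800)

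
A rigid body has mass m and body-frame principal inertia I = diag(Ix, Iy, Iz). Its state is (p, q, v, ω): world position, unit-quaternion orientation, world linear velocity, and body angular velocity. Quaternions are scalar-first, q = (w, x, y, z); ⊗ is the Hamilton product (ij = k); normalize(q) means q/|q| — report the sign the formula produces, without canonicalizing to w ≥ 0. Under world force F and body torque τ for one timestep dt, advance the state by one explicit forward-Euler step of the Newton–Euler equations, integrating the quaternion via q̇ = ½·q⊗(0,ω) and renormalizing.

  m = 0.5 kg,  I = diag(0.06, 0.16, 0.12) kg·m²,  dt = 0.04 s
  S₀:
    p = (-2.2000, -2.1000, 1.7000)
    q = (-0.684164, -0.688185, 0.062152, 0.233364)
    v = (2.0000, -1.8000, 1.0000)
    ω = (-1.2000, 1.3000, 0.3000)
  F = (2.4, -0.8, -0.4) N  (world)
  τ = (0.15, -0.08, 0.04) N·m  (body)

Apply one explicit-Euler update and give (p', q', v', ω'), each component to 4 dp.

precession coupling ω×(Iω) = (-0.0156, 0.0216, -0.1560)
angular accel α = (2.7600, -0.6350, 1.6333)
new body rate ω' = (-1.0896, 1.2746, 0.3653)
Hamilton product q⊗(0,ω) = (-0.9766288, 0.5362692, -0.9629945, -1.0253073)
updated quaternion q' = (-0.7032, -0.6770, 0.0429, 0.2127)
linear accel F/m = (4.8000, -1.6000, -0.8000)
new position p' = (-2.1200, -2.1720, 1.7400)
new velocity v' = (2.1920, -1.8640, 0.9680)

p' = (-2.1200, -2.1720, 1.7400)
q' = (-0.7032, -0.6770, 0.0429, 0.2127)
v' = (2.1920, -1.8640, 0.9680)
ω' = (-1.0896, 1.2746, 0.3653)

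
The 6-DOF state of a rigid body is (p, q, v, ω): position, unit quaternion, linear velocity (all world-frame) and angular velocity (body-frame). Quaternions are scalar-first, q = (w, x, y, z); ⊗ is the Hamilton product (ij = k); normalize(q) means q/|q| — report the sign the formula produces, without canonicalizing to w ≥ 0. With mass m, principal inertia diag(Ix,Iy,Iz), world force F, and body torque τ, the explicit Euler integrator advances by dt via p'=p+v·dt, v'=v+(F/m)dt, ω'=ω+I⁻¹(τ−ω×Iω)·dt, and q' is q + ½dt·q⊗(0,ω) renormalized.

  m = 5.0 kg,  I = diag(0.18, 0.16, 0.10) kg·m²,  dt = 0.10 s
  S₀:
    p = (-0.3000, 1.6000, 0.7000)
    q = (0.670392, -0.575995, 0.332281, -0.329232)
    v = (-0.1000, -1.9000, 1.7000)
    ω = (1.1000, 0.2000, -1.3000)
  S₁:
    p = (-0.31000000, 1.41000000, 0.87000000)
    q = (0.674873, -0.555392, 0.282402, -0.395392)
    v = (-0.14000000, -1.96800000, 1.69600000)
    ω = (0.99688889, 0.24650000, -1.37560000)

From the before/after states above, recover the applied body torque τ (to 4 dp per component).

τ = (-0.1700, -0.0400, -0.0800)

rate change Δω = (-0.10311111, 0.04650000, -0.07560000)
τ = I·(Δω/dt) + ω₀×(Iω₀) = (-0.1700, -0.0400, -0.0800)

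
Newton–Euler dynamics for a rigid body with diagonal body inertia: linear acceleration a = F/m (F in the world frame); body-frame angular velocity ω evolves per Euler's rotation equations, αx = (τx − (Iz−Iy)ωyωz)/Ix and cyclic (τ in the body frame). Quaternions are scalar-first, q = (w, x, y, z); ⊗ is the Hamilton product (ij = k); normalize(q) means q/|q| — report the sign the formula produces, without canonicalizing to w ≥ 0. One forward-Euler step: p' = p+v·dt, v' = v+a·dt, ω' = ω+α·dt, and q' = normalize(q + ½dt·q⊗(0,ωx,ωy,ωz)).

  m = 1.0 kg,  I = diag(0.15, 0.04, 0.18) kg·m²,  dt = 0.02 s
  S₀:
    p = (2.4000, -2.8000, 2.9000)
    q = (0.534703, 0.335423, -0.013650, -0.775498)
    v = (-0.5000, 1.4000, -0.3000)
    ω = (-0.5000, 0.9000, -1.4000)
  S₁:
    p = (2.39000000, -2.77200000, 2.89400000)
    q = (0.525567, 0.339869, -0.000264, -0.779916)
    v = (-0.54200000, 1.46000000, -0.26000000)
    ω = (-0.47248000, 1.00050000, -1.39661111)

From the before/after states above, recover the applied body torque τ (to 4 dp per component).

rate change Δω = (0.02752000, 0.10050000, 0.00338889)
τ = I·(Δω/dt) + ω₀×(Iω₀) = (0.0300, 0.1800, 0.0800)

τ = (0.0300, 0.1800, 0.0800)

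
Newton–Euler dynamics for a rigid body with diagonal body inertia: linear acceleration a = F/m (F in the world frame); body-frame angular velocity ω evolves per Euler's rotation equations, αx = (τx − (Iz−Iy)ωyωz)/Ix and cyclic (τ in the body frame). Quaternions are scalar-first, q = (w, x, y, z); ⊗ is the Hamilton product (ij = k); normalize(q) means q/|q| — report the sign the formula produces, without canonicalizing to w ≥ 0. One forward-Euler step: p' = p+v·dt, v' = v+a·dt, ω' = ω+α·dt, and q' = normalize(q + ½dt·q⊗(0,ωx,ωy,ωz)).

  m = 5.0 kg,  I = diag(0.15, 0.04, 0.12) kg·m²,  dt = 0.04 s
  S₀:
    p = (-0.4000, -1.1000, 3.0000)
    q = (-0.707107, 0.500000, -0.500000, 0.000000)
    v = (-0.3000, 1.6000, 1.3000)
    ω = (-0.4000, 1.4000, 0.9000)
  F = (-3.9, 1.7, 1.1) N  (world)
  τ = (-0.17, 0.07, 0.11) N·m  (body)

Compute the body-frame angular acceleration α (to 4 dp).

α = (-1.8053, 2.0200, 0.4033)

ω×(Iω) gyroscopic = (0.1008, -0.0108, 0.0616)
α = I⁻¹(τ − ω×Iω) = (-1.8053, 2.0200, 0.4033)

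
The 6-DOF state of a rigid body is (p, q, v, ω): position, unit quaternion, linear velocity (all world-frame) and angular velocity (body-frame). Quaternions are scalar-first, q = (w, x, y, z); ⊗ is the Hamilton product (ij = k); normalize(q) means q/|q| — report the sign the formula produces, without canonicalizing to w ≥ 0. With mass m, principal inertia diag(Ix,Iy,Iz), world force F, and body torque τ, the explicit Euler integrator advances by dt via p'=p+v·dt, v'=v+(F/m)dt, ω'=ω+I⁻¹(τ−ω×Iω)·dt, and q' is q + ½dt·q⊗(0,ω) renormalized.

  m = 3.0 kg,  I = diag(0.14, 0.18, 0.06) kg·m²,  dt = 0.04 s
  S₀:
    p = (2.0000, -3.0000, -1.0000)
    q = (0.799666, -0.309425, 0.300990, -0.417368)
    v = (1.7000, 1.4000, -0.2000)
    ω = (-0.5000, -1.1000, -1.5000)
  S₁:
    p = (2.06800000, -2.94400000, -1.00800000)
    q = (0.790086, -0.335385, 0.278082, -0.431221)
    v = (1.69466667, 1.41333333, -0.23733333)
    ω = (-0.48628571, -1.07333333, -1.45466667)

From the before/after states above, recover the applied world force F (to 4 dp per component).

F = (-0.4000, 1.0000, -2.8000)

velocity change Δv = (-0.00533333, 0.01333333, -0.03733333)
applied force F = (-0.4000, 1.0000, -2.8000)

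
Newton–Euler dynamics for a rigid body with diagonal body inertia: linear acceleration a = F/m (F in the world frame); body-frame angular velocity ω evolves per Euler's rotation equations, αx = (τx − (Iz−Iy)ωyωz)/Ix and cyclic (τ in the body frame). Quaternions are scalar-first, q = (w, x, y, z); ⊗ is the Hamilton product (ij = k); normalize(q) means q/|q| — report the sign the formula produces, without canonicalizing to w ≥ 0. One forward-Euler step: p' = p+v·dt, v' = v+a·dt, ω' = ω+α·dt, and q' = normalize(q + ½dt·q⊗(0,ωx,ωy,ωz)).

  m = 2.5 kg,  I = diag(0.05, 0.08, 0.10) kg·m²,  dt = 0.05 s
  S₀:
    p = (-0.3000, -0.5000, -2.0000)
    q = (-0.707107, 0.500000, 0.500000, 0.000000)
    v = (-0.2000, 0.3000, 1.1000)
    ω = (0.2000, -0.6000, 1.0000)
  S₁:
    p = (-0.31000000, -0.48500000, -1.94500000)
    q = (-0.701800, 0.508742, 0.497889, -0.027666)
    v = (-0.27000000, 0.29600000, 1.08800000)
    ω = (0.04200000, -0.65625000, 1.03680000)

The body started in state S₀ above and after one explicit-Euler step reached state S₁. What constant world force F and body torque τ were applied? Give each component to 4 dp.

Δv = v₁−v₀ = (-0.07000000, -0.00400000, -0.01200000)
applied force F = (-3.5000, -0.2000, -0.6000)
rate change Δω = (-0.15800000, -0.05625000, 0.03680000)
precession coupling = (-0.0120, -0.0100, -0.0036)
τ = I·(Δω/dt) + ω₀×(Iω₀) = (-0.1700, -0.1000, 0.0700)

F = (-3.5000, -0.2000, -0.6000)
τ = (-0.1700, -0.1000, 0.0700)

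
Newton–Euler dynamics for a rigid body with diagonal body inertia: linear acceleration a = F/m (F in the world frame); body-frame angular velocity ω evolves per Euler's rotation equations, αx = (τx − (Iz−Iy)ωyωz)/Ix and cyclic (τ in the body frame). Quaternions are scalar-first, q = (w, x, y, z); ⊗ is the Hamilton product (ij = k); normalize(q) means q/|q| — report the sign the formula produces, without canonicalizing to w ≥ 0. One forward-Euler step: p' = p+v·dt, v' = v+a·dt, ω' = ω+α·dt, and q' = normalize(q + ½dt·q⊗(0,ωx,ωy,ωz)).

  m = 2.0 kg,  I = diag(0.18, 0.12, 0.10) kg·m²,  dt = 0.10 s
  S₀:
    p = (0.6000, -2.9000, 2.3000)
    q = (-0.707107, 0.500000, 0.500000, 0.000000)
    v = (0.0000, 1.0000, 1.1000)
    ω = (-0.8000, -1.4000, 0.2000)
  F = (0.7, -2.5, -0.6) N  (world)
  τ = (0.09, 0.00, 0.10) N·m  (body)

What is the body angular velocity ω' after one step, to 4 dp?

ω' = (-0.7531, -1.3893, 0.3672)

gyro term ω×Iω = (0.0056, -0.0128, -0.0672)
angular accel α = (0.4689, 0.1067, 1.6720)
ω + α·dt = (-0.7531, -1.3893, 0.3672)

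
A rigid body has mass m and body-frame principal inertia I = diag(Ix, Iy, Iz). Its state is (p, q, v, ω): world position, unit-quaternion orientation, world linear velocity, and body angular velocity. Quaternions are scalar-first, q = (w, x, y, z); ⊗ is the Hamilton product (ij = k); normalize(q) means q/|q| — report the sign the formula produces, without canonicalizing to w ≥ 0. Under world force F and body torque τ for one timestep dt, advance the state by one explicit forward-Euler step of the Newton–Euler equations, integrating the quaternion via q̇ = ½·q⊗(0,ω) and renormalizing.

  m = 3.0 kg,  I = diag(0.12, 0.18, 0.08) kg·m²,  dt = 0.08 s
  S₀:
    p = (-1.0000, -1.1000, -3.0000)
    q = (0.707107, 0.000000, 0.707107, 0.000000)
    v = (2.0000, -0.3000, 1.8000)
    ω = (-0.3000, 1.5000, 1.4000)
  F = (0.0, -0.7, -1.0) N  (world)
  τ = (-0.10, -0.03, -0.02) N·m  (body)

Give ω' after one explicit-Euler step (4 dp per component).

ω×(Iω) gyroscopic = (-0.2100, -0.0168, -0.0270)
angular accel α = (0.9167, -0.0733, 0.0875)
new body rate ω' = (-0.2267, 1.4941, 1.4070)

ω' = (-0.2267, 1.4941, 1.4070)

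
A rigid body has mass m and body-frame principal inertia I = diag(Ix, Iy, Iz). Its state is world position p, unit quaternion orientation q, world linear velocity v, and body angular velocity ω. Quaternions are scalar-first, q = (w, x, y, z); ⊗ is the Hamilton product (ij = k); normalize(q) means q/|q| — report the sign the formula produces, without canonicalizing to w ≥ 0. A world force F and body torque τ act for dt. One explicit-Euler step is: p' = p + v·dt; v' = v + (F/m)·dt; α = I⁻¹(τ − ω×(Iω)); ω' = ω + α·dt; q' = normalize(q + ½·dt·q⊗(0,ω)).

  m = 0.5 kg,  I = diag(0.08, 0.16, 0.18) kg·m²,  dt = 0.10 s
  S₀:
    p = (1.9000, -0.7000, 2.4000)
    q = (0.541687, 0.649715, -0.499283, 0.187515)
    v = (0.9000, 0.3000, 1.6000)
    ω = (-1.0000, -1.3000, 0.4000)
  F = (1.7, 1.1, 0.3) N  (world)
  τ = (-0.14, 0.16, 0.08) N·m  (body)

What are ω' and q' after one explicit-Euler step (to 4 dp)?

ω' = (-1.1620, -1.2250, 0.3867)
q' = (0.5361, 0.6226, -0.5549, 0.1307)

precession coupling ω×(Iω) = (-0.0104, 0.0400, 0.1040)
(τ − ω×Iω)/I = (-1.6200, 0.7500, -0.1333)
ω' = ω + α·dt = (-1.1620, -1.2250, 0.3867)
Hamilton product q⊗(0,ω) = (-0.0743589, -0.4976307, -1.1515941, -1.1272377)
updated quaternion q' = (0.5361, 0.6226, -0.5549, 0.1307)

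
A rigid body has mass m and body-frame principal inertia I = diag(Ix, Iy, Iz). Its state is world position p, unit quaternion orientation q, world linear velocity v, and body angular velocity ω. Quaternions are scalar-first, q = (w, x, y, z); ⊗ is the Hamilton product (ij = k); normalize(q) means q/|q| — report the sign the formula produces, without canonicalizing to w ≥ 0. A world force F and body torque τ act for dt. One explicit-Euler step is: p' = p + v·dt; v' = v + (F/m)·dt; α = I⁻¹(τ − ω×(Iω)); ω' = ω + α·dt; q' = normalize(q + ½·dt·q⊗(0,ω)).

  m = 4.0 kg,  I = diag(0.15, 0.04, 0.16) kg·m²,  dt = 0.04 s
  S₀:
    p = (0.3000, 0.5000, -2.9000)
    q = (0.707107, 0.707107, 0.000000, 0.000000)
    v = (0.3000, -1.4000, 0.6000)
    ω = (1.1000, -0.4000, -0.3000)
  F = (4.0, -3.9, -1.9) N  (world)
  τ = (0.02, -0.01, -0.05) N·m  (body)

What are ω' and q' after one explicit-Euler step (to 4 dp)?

ω' = (1.1015, -0.4133, -0.3246)
q' = (0.6913, 0.7225, -0.0014, -0.0099)

ω×(Iω) gyroscopic = (0.0144, 0.0033, 0.0484)
α = I⁻¹(τ − ω×Iω) = (0.0373, -0.3325, -0.6150)
new body rate ω' = (1.1015, -0.4133, -0.3246)
Hamilton product q⊗(0,ω) = (-0.7778177, 0.7778177, -0.0707107, -0.4949749)
q + ½dt·q⊗(0,ω), renormalized = (0.6913, 0.7225, -0.0014, -0.0099)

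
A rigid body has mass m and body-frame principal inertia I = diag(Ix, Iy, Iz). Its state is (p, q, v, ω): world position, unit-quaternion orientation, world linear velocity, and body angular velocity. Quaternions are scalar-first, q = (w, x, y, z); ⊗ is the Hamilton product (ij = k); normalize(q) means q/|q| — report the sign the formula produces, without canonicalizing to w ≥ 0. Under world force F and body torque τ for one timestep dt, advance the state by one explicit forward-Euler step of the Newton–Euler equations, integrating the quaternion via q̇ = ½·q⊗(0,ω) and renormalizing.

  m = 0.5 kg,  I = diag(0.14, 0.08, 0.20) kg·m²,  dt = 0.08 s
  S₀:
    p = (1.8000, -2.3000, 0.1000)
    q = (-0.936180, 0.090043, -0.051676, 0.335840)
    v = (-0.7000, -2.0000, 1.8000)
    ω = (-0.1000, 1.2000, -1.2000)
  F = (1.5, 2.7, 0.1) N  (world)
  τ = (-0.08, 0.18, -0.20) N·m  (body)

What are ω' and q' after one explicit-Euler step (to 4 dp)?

ω' = (-0.0470, 1.3872, -1.2829)
q' = (-0.9151, 0.0800, -0.0934, 0.3840)

α = I⁻¹(τ − ω×Iω) = (0.6629, 2.3400, -1.0360)
new body rate ω' = (-0.0470, 1.3872, -1.2829)
Hamilton product q⊗(0,ω) = (0.4740235, -0.2473788, -1.0489484, 1.2263000)
updated quaternion q' = (-0.9151, 0.0800, -0.0934, 0.3840)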